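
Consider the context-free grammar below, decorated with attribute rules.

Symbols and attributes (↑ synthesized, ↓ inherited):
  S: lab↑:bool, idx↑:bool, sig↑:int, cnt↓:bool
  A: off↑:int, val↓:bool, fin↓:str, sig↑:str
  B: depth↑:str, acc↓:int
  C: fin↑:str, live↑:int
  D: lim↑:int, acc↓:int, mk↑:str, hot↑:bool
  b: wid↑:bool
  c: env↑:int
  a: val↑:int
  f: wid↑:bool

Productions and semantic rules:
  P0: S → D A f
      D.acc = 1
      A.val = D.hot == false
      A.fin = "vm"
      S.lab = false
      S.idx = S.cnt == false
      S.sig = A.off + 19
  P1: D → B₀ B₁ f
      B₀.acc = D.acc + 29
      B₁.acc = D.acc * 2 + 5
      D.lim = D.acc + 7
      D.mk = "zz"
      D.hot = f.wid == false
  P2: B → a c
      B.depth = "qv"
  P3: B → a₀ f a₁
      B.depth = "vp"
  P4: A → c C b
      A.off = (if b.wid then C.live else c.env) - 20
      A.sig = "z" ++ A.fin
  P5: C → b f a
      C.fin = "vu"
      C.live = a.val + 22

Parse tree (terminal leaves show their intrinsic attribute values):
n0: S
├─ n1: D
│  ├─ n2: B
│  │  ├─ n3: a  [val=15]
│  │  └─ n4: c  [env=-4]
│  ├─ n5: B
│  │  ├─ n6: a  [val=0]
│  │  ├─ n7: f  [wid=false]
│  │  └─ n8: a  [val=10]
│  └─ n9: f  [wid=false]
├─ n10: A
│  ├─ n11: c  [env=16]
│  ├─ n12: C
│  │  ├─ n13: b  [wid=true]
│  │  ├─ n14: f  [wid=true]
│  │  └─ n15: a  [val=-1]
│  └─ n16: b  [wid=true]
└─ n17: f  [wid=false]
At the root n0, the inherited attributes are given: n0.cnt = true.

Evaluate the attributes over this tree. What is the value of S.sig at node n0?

20

1. n0.cnt = true  [given at root]
2. n1.acc = 1  [1]
3. n2.acc = 30  [D.acc + 29]
4. n3.val = 15  [terminal]
5. n4.env = -4  [terminal]
6. n2.depth = "qv"  ["qv"]
7. n5.acc = 7  [D.acc * 2 + 5]
8. n6.val = 0  [terminal]
9. n7.wid = false  [terminal]
10. n8.val = 10  [terminal]
11. n5.depth = "vp"  ["vp"]
12. n9.wid = false  [terminal]
13. n1.lim = 8  [D.acc + 7]
14. n1.mk = "zz"  ["zz"]
15. n1.hot = true  [f.wid == false]
16. n10.val = false  [D.hot == false]
17. n10.fin = "vm"  ["vm"]
18. n11.env = 16  [terminal]
19. n13.wid = true  [terminal]
20. n14.wid = true  [terminal]
21. n15.val = -1  [terminal]
22. n12.fin = "vu"  ["vu"]
23. n12.live = 21  [a.val + 22]
24. n16.wid = true  [terminal]
25. n10.off = 1  [(if b.wid then C.live else c.env) - 20]
26. n10.sig = "zvm"  ["z" ++ A.fin]
27. n17.wid = false  [terminal]
28. n0.lab = false  [false]
29. n0.idx = false  [S.cnt == false]
30. n0.sig = 20  [A.off + 19]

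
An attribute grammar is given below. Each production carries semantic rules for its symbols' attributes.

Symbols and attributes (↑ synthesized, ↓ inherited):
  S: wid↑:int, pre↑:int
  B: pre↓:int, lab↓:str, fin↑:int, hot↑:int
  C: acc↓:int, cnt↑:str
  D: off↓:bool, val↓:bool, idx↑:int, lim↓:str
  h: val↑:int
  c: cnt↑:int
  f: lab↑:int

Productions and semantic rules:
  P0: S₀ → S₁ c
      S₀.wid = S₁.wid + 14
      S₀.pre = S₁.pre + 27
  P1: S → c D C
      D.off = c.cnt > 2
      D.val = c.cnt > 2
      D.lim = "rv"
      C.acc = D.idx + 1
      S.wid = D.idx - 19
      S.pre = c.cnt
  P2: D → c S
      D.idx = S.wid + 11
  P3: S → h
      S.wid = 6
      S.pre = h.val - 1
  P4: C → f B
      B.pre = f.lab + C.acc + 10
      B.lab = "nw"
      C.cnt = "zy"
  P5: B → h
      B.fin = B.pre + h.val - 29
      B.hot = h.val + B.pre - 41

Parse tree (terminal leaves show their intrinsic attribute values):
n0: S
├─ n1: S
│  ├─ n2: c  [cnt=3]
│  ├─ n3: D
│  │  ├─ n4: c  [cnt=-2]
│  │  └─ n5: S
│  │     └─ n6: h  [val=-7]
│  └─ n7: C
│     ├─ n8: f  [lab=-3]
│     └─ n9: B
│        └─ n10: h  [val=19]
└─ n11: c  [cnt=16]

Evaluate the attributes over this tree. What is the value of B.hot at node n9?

3

1. n2.cnt = 3  [terminal]
2. n3.off = true  [c.cnt > 2]
3. n3.val = true  [c.cnt > 2]
4. n3.lim = "rv"  ["rv"]
5. n4.cnt = -2  [terminal]
6. n6.val = -7  [terminal]
7. n5.wid = 6  [6]
8. n5.pre = -8  [h.val - 1]
9. n3.idx = 17  [S.wid + 11]
10. n7.acc = 18  [D.idx + 1]
11. n8.lab = -3  [terminal]
12. n9.pre = 25  [f.lab + C.acc + 10]
13. n9.lab = "nw"  ["nw"]
14. n10.val = 19  [terminal]
15. n9.fin = 15  [B.pre + h.val - 29]
16. n9.hot = 3  [h.val + B.pre - 41]
17. n7.cnt = "zy"  ["zy"]
18. n1.wid = -2  [D.idx - 19]
19. n1.pre = 3  [c.cnt]
20. n11.cnt = 16  [terminal]
21. n0.wid = 12  [S₁.wid + 14]
22. n0.pre = 30  [S₁.pre + 27]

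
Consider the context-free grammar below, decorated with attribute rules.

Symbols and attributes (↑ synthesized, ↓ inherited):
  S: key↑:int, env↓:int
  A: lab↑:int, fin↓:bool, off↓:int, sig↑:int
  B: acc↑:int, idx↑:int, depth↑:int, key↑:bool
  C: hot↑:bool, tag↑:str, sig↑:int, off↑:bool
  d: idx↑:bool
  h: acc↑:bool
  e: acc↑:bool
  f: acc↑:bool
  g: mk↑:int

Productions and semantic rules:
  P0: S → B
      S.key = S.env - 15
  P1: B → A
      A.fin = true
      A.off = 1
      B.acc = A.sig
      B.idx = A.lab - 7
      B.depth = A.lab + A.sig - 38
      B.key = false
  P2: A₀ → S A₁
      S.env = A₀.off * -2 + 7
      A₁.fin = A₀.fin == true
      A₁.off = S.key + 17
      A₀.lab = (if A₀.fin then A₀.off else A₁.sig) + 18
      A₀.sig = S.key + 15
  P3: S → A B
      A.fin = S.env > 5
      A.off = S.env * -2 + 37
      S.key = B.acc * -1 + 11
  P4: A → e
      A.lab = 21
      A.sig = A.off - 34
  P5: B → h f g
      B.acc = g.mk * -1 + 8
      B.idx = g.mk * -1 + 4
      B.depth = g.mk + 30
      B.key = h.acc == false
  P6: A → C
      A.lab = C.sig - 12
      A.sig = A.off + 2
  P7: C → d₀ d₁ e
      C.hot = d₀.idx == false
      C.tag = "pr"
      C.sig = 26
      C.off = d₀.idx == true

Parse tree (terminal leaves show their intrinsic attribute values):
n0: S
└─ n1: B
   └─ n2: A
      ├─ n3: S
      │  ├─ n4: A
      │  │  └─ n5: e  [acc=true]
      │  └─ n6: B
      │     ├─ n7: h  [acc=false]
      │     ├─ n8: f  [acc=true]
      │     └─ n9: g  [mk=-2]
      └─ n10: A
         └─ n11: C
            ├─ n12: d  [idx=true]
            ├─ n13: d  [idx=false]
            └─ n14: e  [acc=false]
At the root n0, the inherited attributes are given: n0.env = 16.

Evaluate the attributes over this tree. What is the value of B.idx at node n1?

12

1. n0.env = 16  [given at root]
2. n2.fin = true  [true]
3. n2.off = 1  [1]
4. n3.env = 5  [A₀.off * -2 + 7]
5. n4.fin = false  [S.env > 5]
6. n4.off = 27  [S.env * -2 + 37]
7. n5.acc = true  [terminal]
8. n4.lab = 21  [21]
9. n4.sig = -7  [A.off - 34]
10. n7.acc = false  [terminal]
11. n8.acc = true  [terminal]
12. n9.mk = -2  [terminal]
13. n6.acc = 10  [g.mk * -1 + 8]
14. n6.idx = 6  [g.mk * -1 + 4]
15. n6.depth = 28  [g.mk + 30]
16. n6.key = true  [h.acc == false]
17. n3.key = 1  [B.acc * -1 + 11]
18. n10.fin = true  [A₀.fin == true]
19. n10.off = 18  [S.key + 17]
20. n12.idx = true  [terminal]
21. n13.idx = false  [terminal]
22. n14.acc = false  [terminal]
23. n11.hot = false  [d₀.idx == false]
24. n11.tag = "pr"  ["pr"]
25. n11.sig = 26  [26]
26. n11.off = true  [d₀.idx == true]
27. n10.lab = 14  [C.sig - 12]
28. n10.sig = 20  [A.off + 2]
29. n2.lab = 19  [(if A₀.fin then A₀.off else A₁.sig) + 18]
30. n2.sig = 16  [S.key + 15]
31. n1.acc = 16  [A.sig]
32. n1.idx = 12  [A.lab - 7]
33. n1.depth = -3  [A.lab + A.sig - 38]
34. n1.key = false  [false]
35. n0.key = 1  [S.env - 15]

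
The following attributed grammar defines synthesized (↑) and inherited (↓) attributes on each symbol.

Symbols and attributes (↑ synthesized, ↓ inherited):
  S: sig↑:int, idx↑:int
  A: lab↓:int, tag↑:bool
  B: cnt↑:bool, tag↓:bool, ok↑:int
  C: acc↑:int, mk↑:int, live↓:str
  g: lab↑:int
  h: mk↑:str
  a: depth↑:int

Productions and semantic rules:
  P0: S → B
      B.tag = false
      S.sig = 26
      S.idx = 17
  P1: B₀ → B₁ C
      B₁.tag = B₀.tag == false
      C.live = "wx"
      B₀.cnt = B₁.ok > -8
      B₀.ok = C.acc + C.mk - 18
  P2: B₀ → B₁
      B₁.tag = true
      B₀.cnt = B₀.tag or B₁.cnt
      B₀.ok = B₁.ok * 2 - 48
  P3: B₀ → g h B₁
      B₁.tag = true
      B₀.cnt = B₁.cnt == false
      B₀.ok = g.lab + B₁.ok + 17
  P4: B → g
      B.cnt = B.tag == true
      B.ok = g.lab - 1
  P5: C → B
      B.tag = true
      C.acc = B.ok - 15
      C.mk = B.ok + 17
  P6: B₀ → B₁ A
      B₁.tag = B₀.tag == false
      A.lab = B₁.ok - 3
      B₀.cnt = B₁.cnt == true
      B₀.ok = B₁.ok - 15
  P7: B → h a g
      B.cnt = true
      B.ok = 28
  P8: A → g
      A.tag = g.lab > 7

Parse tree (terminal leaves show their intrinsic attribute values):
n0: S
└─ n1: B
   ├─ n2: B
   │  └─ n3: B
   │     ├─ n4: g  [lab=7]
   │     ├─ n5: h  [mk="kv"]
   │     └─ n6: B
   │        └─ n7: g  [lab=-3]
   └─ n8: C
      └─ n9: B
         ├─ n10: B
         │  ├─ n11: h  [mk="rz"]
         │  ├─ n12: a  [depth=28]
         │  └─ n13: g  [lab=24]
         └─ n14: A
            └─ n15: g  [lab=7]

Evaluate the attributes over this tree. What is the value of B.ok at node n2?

-8

1. n1.tag = false  [false]
2. n2.tag = true  [B₀.tag == false]
3. n3.tag = true  [true]
4. n4.lab = 7  [terminal]
5. n5.mk = "kv"  [terminal]
6. n6.tag = true  [true]
7. n7.lab = -3  [terminal]
8. n6.cnt = true  [B.tag == true]
9. n6.ok = -4  [g.lab - 1]
10. n3.cnt = false  [B₁.cnt == false]
11. n3.ok = 20  [g.lab + B₁.ok + 17]
12. n2.cnt = true  [B₀.tag or B₁.cnt]
13. n2.ok = -8  [B₁.ok * 2 - 48]
14. n8.live = "wx"  ["wx"]
15. n9.tag = true  [true]
16. n10.tag = false  [B₀.tag == false]
17. n11.mk = "rz"  [terminal]
18. n12.depth = 28  [terminal]
19. n13.lab = 24  [terminal]
20. n10.cnt = true  [true]
21. n10.ok = 28  [28]
22. n14.lab = 25  [B₁.ok - 3]
23. n15.lab = 7  [terminal]
24. n14.tag = false  [g.lab > 7]
25. n9.cnt = true  [B₁.cnt == true]
26. n9.ok = 13  [B₁.ok - 15]
27. n8.acc = -2  [B.ok - 15]
28. n8.mk = 30  [B.ok + 17]
29. n1.cnt = false  [B₁.ok > -8]
30. n1.ok = 10  [C.acc + C.mk - 18]
31. n0.sig = 26  [26]
32. n0.idx = 17  [17]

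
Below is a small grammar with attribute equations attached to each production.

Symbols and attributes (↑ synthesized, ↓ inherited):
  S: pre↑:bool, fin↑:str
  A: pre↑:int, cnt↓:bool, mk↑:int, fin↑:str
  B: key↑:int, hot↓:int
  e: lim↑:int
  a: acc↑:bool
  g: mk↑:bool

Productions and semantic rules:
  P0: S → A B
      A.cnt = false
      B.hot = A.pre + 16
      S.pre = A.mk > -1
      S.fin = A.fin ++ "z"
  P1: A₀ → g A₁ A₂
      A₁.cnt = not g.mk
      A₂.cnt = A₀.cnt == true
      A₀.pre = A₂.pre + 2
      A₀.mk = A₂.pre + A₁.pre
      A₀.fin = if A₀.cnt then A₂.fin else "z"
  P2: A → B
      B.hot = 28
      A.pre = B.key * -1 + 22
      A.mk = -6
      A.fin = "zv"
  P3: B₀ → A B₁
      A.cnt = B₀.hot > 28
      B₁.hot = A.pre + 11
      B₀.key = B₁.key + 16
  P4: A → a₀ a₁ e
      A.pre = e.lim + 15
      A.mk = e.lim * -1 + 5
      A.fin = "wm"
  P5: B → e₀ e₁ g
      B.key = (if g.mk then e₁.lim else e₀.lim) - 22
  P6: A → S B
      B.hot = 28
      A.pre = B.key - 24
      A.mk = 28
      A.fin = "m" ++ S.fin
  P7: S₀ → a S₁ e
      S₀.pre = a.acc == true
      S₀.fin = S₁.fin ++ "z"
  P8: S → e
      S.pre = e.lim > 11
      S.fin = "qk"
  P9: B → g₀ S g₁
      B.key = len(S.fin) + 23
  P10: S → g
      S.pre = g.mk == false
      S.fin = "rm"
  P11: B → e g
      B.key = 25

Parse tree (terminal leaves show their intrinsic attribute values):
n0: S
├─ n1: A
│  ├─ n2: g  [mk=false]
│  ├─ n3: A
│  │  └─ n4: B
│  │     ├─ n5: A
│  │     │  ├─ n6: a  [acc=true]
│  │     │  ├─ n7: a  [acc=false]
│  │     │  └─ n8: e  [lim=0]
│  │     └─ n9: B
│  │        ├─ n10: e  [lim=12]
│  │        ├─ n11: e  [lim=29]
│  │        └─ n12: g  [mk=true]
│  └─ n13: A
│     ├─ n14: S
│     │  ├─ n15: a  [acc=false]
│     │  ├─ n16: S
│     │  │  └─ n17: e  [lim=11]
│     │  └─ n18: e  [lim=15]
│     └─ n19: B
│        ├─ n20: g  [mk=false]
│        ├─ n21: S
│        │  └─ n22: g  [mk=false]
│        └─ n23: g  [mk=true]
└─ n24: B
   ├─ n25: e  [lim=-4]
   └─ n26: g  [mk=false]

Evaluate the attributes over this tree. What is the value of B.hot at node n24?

19

1. n1.cnt = false  [false]
2. n2.mk = false  [terminal]
3. n3.cnt = true  [not g.mk]
4. n4.hot = 28  [28]
5. n5.cnt = false  [B₀.hot > 28]
6. n6.acc = true  [terminal]
7. n7.acc = false  [terminal]
8. n8.lim = 0  [terminal]
9. n5.pre = 15  [e.lim + 15]
10. n5.mk = 5  [e.lim * -1 + 5]
11. n5.fin = "wm"  ["wm"]
12. n9.hot = 26  [A.pre + 11]
13. n10.lim = 12  [terminal]
14. n11.lim = 29  [terminal]
15. n12.mk = true  [terminal]
16. n9.key = 7  [(if g.mk then e₁.lim else e₀.lim) - 22]
17. n4.key = 23  [B₁.key + 16]
18. n3.pre = -1  [B.key * -1 + 22]
19. n3.mk = -6  [-6]
20. n3.fin = "zv"  ["zv"]
21. n13.cnt = false  [A₀.cnt == true]
22. n15.acc = false  [terminal]
23. n17.lim = 11  [terminal]
24. n16.pre = false  [e.lim > 11]
25. n16.fin = "qk"  ["qk"]
26. n18.lim = 15  [terminal]
27. n14.pre = false  [a.acc == true]
28. n14.fin = "qkz"  [S₁.fin ++ "z"]
29. n19.hot = 28  [28]
30. n20.mk = false  [terminal]
31. n22.mk = false  [terminal]
32. n21.pre = true  [g.mk == false]
33. n21.fin = "rm"  ["rm"]
34. n23.mk = true  [terminal]
35. n19.key = 25  [len(S.fin) + 23]
36. n13.pre = 1  [B.key - 24]
37. n13.mk = 28  [28]
38. n13.fin = "mqkz"  ["m" ++ S.fin]
39. n1.pre = 3  [A₂.pre + 2]
40. n1.mk = 0  [A₂.pre + A₁.pre]
41. n1.fin = "z"  [if A₀.cnt then A₂.fin else "z"]
42. n24.hot = 19  [A.pre + 16]
43. n25.lim = -4  [terminal]
44. n26.mk = false  [terminal]
45. n24.key = 25  [25]
46. n0.pre = true  [A.mk > -1]
47. n0.fin = "zz"  [A.fin ++ "z"]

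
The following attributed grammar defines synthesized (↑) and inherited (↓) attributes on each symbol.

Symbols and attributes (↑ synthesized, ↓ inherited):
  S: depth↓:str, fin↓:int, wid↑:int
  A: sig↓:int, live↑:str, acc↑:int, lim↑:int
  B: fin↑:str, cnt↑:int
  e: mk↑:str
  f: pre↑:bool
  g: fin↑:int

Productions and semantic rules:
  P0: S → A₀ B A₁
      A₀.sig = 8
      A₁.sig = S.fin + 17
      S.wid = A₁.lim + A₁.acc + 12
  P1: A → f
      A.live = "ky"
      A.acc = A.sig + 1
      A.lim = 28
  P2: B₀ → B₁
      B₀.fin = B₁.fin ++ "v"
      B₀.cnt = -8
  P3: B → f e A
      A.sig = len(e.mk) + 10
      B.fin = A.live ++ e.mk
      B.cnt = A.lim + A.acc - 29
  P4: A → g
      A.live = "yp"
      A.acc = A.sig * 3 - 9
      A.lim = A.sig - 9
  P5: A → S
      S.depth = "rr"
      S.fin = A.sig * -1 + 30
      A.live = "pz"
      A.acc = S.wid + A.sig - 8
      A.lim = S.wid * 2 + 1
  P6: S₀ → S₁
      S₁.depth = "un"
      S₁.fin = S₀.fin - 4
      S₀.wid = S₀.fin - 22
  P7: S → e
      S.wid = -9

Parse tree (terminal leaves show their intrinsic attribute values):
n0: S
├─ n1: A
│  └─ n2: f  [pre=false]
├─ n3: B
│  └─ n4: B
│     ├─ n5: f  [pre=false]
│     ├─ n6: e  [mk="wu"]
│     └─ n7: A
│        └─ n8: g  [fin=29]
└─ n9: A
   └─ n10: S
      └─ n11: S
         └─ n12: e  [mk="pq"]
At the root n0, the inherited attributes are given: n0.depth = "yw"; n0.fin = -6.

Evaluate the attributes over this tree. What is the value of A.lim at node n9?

-5

1. n0.depth = "yw"  [given at root]
2. n0.fin = -6  [given at root]
3. n1.sig = 8  [8]
4. n2.pre = false  [terminal]
5. n1.live = "ky"  ["ky"]
6. n1.acc = 9  [A.sig + 1]
7. n1.lim = 28  [28]
8. n5.pre = false  [terminal]
9. n6.mk = "wu"  [terminal]
10. n7.sig = 12  [len(e.mk) + 10]
11. n8.fin = 29  [terminal]
12. n7.live = "yp"  ["yp"]
13. n7.acc = 27  [A.sig * 3 - 9]
14. n7.lim = 3  [A.sig - 9]
15. n4.fin = "ypwu"  [A.live ++ e.mk]
16. n4.cnt = 1  [A.lim + A.acc - 29]
17. n3.fin = "ypwuv"  [B₁.fin ++ "v"]
18. n3.cnt = -8  [-8]
19. n9.sig = 11  [S.fin + 17]
20. n10.depth = "rr"  ["rr"]
21. n10.fin = 19  [A.sig * -1 + 30]
22. n11.depth = "un"  ["un"]
23. n11.fin = 15  [S₀.fin - 4]
24. n12.mk = "pq"  [terminal]
25. n11.wid = -9  [-9]
26. n10.wid = -3  [S₀.fin - 22]
27. n9.live = "pz"  ["pz"]
28. n9.acc = 0  [S.wid + A.sig - 8]
29. n9.lim = -5  [S.wid * 2 + 1]
30. n0.wid = 7  [A₁.lim + A₁.acc + 12]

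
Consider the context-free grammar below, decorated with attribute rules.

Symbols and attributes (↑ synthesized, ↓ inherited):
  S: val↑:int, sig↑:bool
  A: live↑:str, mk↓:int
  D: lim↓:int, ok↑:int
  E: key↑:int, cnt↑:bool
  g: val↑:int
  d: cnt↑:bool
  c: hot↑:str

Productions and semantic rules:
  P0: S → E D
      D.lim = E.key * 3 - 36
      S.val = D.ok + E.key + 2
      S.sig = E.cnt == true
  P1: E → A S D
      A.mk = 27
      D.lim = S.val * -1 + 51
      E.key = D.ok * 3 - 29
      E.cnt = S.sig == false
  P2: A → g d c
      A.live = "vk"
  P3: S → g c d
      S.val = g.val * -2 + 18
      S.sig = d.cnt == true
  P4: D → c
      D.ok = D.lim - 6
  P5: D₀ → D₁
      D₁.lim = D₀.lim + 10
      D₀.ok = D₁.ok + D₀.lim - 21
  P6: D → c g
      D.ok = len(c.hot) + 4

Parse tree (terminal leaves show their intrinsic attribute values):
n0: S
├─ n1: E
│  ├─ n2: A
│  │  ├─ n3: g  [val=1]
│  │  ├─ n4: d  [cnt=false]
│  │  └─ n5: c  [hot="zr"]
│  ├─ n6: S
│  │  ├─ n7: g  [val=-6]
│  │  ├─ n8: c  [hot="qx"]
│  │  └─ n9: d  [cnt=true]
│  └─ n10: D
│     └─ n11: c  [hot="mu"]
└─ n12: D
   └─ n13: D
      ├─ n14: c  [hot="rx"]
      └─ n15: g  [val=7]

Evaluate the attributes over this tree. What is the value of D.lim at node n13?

1. n2.mk = 27  [27]
2. n3.val = 1  [terminal]
3. n4.cnt = false  [terminal]
4. n5.hot = "zr"  [terminal]
5. n2.live = "vk"  ["vk"]
6. n7.val = -6  [terminal]
7. n8.hot = "qx"  [terminal]
8. n9.cnt = true  [terminal]
9. n6.val = 30  [g.val * -2 + 18]
10. n6.sig = true  [d.cnt == true]
11. n10.lim = 21  [S.val * -1 + 51]
12. n11.hot = "mu"  [terminal]
13. n10.ok = 15  [D.lim - 6]
14. n1.key = 16  [D.ok * 3 - 29]
15. n1.cnt = false  [S.sig == false]
16. n12.lim = 12  [E.key * 3 - 36]
17. n13.lim = 22  [D₀.lim + 10]
18. n14.hot = "rx"  [terminal]
19. n15.val = 7  [terminal]
20. n13.ok = 6  [len(c.hot) + 4]
21. n12.ok = -3  [D₁.ok + D₀.lim - 21]
22. n0.val = 15  [D.ok + E.key + 2]
23. n0.sig = false  [E.cnt == true]

22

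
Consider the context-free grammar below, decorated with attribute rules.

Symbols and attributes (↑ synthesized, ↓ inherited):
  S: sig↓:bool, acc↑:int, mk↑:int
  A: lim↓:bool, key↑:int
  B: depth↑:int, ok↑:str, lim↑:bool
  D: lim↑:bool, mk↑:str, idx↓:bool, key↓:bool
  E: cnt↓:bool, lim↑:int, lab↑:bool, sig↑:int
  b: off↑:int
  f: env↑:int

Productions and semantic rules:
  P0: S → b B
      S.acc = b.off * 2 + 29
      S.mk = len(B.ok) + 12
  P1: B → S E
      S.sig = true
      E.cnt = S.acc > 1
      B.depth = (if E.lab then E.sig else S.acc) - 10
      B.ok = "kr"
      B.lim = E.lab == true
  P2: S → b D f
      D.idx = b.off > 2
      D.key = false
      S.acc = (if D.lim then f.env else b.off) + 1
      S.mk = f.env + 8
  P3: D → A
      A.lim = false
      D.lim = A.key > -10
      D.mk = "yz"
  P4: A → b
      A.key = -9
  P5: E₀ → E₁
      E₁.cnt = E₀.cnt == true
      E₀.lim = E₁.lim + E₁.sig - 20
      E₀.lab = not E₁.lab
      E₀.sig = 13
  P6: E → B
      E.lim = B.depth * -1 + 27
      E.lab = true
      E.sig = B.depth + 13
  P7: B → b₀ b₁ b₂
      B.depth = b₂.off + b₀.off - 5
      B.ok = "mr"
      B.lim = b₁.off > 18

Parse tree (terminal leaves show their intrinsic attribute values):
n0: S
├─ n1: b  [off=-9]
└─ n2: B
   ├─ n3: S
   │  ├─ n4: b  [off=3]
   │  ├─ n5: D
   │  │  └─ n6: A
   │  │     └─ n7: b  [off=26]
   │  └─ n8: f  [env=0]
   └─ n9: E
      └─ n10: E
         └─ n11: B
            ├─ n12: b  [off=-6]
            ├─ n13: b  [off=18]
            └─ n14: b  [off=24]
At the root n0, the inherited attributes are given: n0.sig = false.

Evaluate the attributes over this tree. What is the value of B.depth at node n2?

1. n0.sig = false  [given at root]
2. n1.off = -9  [terminal]
3. n3.sig = true  [true]
4. n4.off = 3  [terminal]
5. n5.idx = true  [b.off > 2]
6. n5.key = false  [false]
7. n6.lim = false  [false]
8. n7.off = 26  [terminal]
9. n6.key = -9  [-9]
10. n5.lim = true  [A.key > -10]
11. n5.mk = "yz"  ["yz"]
12. n8.env = 0  [terminal]
13. n3.acc = 1  [(if D.lim then f.env else b.off) + 1]
14. n3.mk = 8  [f.env + 8]
15. n9.cnt = false  [S.acc > 1]
16. n10.cnt = false  [E₀.cnt == true]
17. n12.off = -6  [terminal]
18. n13.off = 18  [terminal]
19. n14.off = 24  [terminal]
20. n11.depth = 13  [b₂.off + b₀.off - 5]
21. n11.ok = "mr"  ["mr"]
22. n11.lim = false  [b₁.off > 18]
23. n10.lim = 14  [B.depth * -1 + 27]
24. n10.lab = true  [true]
25. n10.sig = 26  [B.depth + 13]
26. n9.lim = 20  [E₁.lim + E₁.sig - 20]
27. n9.lab = false  [not E₁.lab]
28. n9.sig = 13  [13]
29. n2.depth = -9  [(if E.lab then E.sig else S.acc) - 10]
30. n2.ok = "kr"  ["kr"]
31. n2.lim = false  [E.lab == true]
32. n0.acc = 11  [b.off * 2 + 29]
33. n0.mk = 14  [len(B.ok) + 12]

-9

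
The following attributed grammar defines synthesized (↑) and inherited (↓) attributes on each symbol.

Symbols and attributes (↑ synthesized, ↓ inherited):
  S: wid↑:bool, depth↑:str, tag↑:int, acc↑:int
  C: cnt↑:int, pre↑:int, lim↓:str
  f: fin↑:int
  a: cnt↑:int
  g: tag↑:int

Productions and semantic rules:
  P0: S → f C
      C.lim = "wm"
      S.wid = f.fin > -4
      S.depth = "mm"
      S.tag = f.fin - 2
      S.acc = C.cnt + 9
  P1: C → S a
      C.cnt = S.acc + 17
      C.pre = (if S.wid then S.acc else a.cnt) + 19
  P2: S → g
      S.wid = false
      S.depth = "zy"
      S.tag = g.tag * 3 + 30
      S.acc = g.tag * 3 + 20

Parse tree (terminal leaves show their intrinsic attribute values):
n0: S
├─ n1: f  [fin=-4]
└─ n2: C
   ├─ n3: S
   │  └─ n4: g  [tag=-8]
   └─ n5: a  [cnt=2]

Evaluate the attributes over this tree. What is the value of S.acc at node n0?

22

1. n1.fin = -4  [terminal]
2. n2.lim = "wm"  ["wm"]
3. n4.tag = -8  [terminal]
4. n3.wid = false  [false]
5. n3.depth = "zy"  ["zy"]
6. n3.tag = 6  [g.tag * 3 + 30]
7. n3.acc = -4  [g.tag * 3 + 20]
8. n5.cnt = 2  [terminal]
9. n2.cnt = 13  [S.acc + 17]
10. n2.pre = 21  [(if S.wid then S.acc else a.cnt) + 19]
11. n0.wid = false  [f.fin > -4]
12. n0.depth = "mm"  ["mm"]
13. n0.tag = -6  [f.fin - 2]
14. n0.acc = 22  [C.cnt + 9]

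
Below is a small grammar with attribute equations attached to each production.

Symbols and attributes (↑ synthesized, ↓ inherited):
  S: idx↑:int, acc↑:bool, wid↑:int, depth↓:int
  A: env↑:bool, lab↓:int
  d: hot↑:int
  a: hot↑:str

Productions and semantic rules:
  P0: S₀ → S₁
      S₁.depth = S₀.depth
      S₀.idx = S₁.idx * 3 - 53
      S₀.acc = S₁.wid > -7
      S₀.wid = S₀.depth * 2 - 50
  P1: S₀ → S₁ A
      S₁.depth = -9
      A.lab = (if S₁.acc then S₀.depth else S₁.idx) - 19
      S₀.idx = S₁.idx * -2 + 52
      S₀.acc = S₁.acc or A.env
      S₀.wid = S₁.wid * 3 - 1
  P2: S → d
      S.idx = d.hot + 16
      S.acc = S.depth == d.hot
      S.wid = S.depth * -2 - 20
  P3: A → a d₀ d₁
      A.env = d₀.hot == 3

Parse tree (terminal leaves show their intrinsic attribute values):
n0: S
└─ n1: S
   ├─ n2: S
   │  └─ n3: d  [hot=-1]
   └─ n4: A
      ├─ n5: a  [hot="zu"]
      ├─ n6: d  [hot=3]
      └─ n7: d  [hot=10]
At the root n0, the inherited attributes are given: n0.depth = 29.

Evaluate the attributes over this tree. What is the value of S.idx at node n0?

1. n0.depth = 29  [given at root]
2. n1.depth = 29  [S₀.depth]
3. n2.depth = -9  [-9]
4. n3.hot = -1  [terminal]
5. n2.idx = 15  [d.hot + 16]
6. n2.acc = false  [S.depth == d.hot]
7. n2.wid = -2  [S.depth * -2 - 20]
8. n4.lab = -4  [(if S₁.acc then S₀.depth else S₁.idx) - 19]
9. n5.hot = "zu"  [terminal]
10. n6.hot = 3  [terminal]
11. n7.hot = 10  [terminal]
12. n4.env = true  [d₀.hot == 3]
13. n1.idx = 22  [S₁.idx * -2 + 52]
14. n1.acc = true  [S₁.acc or A.env]
15. n1.wid = -7  [S₁.wid * 3 - 1]
16. n0.idx = 13  [S₁.idx * 3 - 53]
17. n0.acc = false  [S₁.wid > -7]
18. n0.wid = 8  [S₀.depth * 2 - 50]

13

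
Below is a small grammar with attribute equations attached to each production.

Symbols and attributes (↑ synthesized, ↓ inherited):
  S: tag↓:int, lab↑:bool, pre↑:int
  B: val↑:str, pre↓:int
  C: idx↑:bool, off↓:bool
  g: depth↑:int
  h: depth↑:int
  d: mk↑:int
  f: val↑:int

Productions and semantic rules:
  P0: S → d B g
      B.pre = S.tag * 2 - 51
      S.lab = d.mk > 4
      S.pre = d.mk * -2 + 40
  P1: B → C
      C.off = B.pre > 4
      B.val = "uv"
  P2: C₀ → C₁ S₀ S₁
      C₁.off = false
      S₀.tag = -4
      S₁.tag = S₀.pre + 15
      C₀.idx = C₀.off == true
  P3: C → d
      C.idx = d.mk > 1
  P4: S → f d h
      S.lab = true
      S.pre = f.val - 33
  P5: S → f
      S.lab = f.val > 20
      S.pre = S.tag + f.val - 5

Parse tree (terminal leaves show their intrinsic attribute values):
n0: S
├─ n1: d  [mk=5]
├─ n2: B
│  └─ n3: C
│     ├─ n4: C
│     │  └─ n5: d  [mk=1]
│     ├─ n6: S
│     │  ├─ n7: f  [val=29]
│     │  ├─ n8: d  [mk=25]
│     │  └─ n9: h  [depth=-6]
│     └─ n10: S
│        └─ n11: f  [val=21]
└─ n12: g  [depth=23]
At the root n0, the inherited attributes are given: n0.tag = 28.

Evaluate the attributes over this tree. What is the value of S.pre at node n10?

1. n0.tag = 28  [given at root]
2. n1.mk = 5  [terminal]
3. n2.pre = 5  [S.tag * 2 - 51]
4. n3.off = true  [B.pre > 4]
5. n4.off = false  [false]
6. n5.mk = 1  [terminal]
7. n4.idx = false  [d.mk > 1]
8. n6.tag = -4  [-4]
9. n7.val = 29  [terminal]
10. n8.mk = 25  [terminal]
11. n9.depth = -6  [terminal]
12. n6.lab = true  [true]
13. n6.pre = -4  [f.val - 33]
14. n10.tag = 11  [S₀.pre + 15]
15. n11.val = 21  [terminal]
16. n10.lab = true  [f.val > 20]
17. n10.pre = 27  [S.tag + f.val - 5]
18. n3.idx = true  [C₀.off == true]
19. n2.val = "uv"  ["uv"]
20. n12.depth = 23  [terminal]
21. n0.lab = true  [d.mk > 4]
22. n0.pre = 30  [d.mk * -2 + 40]

27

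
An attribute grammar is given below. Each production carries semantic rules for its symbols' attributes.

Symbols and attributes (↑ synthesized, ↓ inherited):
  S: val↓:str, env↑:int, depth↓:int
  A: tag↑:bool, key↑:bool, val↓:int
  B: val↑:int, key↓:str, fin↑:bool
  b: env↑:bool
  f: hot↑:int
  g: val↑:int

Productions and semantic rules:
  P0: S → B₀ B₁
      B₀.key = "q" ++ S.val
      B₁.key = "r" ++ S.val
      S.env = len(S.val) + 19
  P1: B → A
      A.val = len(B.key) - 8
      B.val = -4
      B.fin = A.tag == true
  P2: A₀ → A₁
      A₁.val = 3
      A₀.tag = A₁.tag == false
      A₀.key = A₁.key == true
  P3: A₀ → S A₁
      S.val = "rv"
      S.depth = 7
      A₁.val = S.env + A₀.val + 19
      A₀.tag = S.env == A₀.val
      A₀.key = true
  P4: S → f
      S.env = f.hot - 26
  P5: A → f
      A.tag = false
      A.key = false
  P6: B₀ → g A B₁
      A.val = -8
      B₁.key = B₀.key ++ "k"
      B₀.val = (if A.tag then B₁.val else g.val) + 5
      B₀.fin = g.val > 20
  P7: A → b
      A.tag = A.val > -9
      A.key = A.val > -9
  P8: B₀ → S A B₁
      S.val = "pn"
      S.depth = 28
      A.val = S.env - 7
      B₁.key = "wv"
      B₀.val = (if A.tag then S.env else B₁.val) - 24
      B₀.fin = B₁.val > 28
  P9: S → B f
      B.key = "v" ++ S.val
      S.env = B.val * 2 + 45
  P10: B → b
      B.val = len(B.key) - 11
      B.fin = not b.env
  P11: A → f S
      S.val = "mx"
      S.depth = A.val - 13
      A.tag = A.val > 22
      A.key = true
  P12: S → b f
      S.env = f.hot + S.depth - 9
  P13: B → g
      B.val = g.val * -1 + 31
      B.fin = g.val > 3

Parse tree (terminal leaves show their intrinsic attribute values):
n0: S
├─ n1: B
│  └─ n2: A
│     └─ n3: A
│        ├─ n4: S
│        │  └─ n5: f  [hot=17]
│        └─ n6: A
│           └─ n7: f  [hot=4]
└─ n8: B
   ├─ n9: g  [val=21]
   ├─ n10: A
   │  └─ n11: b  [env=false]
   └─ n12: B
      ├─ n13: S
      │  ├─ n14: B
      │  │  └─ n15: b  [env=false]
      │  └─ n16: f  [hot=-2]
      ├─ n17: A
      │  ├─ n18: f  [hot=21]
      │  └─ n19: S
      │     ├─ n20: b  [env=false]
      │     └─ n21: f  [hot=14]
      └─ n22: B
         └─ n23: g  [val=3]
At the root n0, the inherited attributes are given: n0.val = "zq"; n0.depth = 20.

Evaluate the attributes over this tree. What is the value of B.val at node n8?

1. n0.val = "zq"  [given at root]
2. n0.depth = 20  [given at root]
3. n1.key = "qzq"  ["q" ++ S.val]
4. n2.val = -5  [len(B.key) - 8]
5. n3.val = 3  [3]
6. n4.val = "rv"  ["rv"]
7. n4.depth = 7  [7]
8. n5.hot = 17  [terminal]
9. n4.env = -9  [f.hot - 26]
10. n6.val = 13  [S.env + A₀.val + 19]
11. n7.hot = 4  [terminal]
12. n6.tag = false  [false]
13. n6.key = false  [false]
14. n3.tag = false  [S.env == A₀.val]
15. n3.key = true  [true]
16. n2.tag = true  [A₁.tag == false]
17. n2.key = true  [A₁.key == true]
18. n1.val = -4  [-4]
19. n1.fin = true  [A.tag == true]
20. n8.key = "rzq"  ["r" ++ S.val]
21. n9.val = 21  [terminal]
22. n10.val = -8  [-8]
23. n11.env = false  [terminal]
24. n10.tag = true  [A.val > -9]
25. n10.key = true  [A.val > -9]
26. n12.key = "rzqk"  [B₀.key ++ "k"]
27. n13.val = "pn"  ["pn"]
28. n13.depth = 28  [28]
29. n14.key = "vpn"  ["v" ++ S.val]
30. n15.env = false  [terminal]
31. n14.val = -8  [len(B.key) - 11]
32. n14.fin = true  [not b.env]
33. n16.hot = -2  [terminal]
34. n13.env = 29  [B.val * 2 + 45]
35. n17.val = 22  [S.env - 7]
36. n18.hot = 21  [terminal]
37. n19.val = "mx"  ["mx"]
38. n19.depth = 9  [A.val - 13]
39. n20.env = false  [terminal]
40. n21.hot = 14  [terminal]
41. n19.env = 14  [f.hot + S.depth - 9]
42. n17.tag = false  [A.val > 22]
43. n17.key = true  [true]
44. n22.key = "wv"  ["wv"]
45. n23.val = 3  [terminal]
46. n22.val = 28  [g.val * -1 + 31]
47. n22.fin = false  [g.val > 3]
48. n12.val = 4  [(if A.tag then S.env else B₁.val) - 24]
49. n12.fin = false  [B₁.val > 28]
50. n8.val = 9  [(if A.tag then B₁.val else g.val) + 5]
51. n8.fin = true  [g.val > 20]
52. n0.env = 21  [len(S.val) + 19]

9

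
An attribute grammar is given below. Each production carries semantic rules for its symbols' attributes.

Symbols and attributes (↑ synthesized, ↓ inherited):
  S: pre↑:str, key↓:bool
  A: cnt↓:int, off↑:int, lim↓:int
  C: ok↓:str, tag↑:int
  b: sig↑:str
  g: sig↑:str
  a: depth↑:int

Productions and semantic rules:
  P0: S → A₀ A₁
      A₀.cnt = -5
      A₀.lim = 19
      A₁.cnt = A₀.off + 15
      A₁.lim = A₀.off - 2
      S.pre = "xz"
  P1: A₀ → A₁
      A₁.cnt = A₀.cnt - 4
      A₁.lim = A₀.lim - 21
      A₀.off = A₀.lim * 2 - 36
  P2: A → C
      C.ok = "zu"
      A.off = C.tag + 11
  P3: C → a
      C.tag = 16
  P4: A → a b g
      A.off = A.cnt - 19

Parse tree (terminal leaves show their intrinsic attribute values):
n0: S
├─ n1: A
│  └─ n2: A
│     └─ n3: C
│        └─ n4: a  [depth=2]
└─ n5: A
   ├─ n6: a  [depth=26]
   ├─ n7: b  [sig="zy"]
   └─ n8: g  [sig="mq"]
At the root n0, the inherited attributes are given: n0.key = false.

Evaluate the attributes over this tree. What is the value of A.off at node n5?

-2

1. n0.key = false  [given at root]
2. n1.cnt = -5  [-5]
3. n1.lim = 19  [19]
4. n2.cnt = -9  [A₀.cnt - 4]
5. n2.lim = -2  [A₀.lim - 21]
6. n3.ok = "zu"  ["zu"]
7. n4.depth = 2  [terminal]
8. n3.tag = 16  [16]
9. n2.off = 27  [C.tag + 11]
10. n1.off = 2  [A₀.lim * 2 - 36]
11. n5.cnt = 17  [A₀.off + 15]
12. n5.lim = 0  [A₀.off - 2]
13. n6.depth = 26  [terminal]
14. n7.sig = "zy"  [terminal]
15. n8.sig = "mq"  [terminal]
16. n5.off = -2  [A.cnt - 19]
17. n0.pre = "xz"  ["xz"]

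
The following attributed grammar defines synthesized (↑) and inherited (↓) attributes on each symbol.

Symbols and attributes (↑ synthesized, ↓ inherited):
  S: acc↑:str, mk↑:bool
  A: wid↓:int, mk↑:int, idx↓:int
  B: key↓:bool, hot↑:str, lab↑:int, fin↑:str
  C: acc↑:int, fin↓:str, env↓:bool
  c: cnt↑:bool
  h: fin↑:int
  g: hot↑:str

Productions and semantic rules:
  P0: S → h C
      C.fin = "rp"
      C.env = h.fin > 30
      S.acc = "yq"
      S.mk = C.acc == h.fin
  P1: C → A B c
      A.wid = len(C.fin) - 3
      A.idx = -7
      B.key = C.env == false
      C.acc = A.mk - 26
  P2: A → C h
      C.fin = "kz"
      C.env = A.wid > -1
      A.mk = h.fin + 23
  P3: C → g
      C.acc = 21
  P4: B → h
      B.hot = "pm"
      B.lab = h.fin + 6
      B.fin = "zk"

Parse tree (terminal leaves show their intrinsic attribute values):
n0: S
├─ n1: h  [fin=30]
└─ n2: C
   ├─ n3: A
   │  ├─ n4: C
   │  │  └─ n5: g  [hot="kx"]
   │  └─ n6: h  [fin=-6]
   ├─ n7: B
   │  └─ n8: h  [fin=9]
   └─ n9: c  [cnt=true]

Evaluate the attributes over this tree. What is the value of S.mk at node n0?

1. n1.fin = 30  [terminal]
2. n2.fin = "rp"  ["rp"]
3. n2.env = false  [h.fin > 30]
4. n3.wid = -1  [len(C.fin) - 3]
5. n3.idx = -7  [-7]
6. n4.fin = "kz"  ["kz"]
7. n4.env = false  [A.wid > -1]
8. n5.hot = "kx"  [terminal]
9. n4.acc = 21  [21]
10. n6.fin = -6  [terminal]
11. n3.mk = 17  [h.fin + 23]
12. n7.key = true  [C.env == false]
13. n8.fin = 9  [terminal]
14. n7.hot = "pm"  ["pm"]
15. n7.lab = 15  [h.fin + 6]
16. n7.fin = "zk"  ["zk"]
17. n9.cnt = true  [terminal]
18. n2.acc = -9  [A.mk - 26]
19. n0.acc = "yq"  ["yq"]
20. n0.mk = false  [C.acc == h.fin]

false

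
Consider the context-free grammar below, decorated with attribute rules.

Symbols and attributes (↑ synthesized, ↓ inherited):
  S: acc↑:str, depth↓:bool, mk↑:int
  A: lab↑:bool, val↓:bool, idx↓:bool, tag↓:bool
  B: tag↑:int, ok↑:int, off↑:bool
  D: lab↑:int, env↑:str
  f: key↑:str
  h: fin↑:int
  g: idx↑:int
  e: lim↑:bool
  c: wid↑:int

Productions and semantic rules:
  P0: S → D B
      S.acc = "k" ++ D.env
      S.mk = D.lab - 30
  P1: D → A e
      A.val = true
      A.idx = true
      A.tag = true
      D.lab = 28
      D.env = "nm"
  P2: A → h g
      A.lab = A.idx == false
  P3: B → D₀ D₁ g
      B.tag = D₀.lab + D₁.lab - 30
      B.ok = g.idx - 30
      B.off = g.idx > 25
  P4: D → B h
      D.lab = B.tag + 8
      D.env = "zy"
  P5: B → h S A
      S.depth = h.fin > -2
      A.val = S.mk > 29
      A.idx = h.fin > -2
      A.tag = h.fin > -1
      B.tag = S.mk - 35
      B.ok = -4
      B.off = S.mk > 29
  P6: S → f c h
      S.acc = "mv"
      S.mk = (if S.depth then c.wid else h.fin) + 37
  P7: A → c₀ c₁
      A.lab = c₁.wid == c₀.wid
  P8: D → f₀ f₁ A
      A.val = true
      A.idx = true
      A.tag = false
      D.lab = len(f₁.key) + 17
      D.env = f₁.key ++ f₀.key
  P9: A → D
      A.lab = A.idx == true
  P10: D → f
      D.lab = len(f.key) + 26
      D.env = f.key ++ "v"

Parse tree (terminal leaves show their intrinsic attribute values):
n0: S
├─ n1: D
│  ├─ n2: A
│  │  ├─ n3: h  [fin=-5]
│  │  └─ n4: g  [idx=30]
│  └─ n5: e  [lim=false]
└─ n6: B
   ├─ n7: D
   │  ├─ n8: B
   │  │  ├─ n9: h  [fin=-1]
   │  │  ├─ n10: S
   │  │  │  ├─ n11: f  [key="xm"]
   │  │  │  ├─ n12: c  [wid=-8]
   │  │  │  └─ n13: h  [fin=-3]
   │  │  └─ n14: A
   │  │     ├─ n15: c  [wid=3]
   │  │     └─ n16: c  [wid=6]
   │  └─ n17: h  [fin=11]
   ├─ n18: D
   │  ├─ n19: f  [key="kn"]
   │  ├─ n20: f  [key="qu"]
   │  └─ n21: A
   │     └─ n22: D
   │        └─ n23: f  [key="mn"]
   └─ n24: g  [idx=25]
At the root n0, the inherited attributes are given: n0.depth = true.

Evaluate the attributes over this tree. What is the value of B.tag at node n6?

1. n0.depth = true  [given at root]
2. n2.val = true  [true]
3. n2.idx = true  [true]
4. n2.tag = true  [true]
5. n3.fin = -5  [terminal]
6. n4.idx = 30  [terminal]
7. n2.lab = false  [A.idx == false]
8. n5.lim = false  [terminal]
9. n1.lab = 28  [28]
10. n1.env = "nm"  ["nm"]
11. n9.fin = -1  [terminal]
12. n10.depth = true  [h.fin > -2]
13. n11.key = "xm"  [terminal]
14. n12.wid = -8  [terminal]
15. n13.fin = -3  [terminal]
16. n10.acc = "mv"  ["mv"]
17. n10.mk = 29  [(if S.depth then c.wid else h.fin) + 37]
18. n14.val = false  [S.mk > 29]
19. n14.idx = true  [h.fin > -2]
20. n14.tag = false  [h.fin > -1]
21. n15.wid = 3  [terminal]
22. n16.wid = 6  [terminal]
23. n14.lab = false  [c₁.wid == c₀.wid]
24. n8.tag = -6  [S.mk - 35]
25. n8.ok = -4  [-4]
26. n8.off = false  [S.mk > 29]
27. n17.fin = 11  [terminal]
28. n7.lab = 2  [B.tag + 8]
29. n7.env = "zy"  ["zy"]
30. n19.key = "kn"  [terminal]
31. n20.key = "qu"  [terminal]
32. n21.val = true  [true]
33. n21.idx = true  [true]
34. n21.tag = false  [false]
35. n23.key = "mn"  [terminal]
36. n22.lab = 28  [len(f.key) + 26]
37. n22.env = "mnv"  [f.key ++ "v"]
38. n21.lab = true  [A.idx == true]
39. n18.lab = 19  [len(f₁.key) + 17]
40. n18.env = "qukn"  [f₁.key ++ f₀.key]
41. n24.idx = 25  [terminal]
42. n6.tag = -9  [D₀.lab + D₁.lab - 30]
43. n6.ok = -5  [g.idx - 30]
44. n6.off = false  [g.idx > 25]
45. n0.acc = "knm"  ["k" ++ D.env]
46. n0.mk = -2  [D.lab - 30]

-9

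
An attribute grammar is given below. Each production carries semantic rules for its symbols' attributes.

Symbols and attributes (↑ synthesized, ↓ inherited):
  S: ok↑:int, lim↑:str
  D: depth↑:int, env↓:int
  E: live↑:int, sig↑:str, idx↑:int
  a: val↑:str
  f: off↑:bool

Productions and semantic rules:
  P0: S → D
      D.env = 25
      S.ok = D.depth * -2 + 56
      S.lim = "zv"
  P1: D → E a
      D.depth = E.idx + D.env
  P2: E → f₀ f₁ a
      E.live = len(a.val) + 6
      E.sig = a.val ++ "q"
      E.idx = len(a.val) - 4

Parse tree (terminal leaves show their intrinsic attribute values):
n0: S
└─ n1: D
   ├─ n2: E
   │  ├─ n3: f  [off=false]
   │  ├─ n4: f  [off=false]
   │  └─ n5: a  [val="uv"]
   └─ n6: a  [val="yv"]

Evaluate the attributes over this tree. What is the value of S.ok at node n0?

10

1. n1.env = 25  [25]
2. n3.off = false  [terminal]
3. n4.off = false  [terminal]
4. n5.val = "uv"  [terminal]
5. n2.live = 8  [len(a.val) + 6]
6. n2.sig = "uvq"  [a.val ++ "q"]
7. n2.idx = -2  [len(a.val) - 4]
8. n6.val = "yv"  [terminal]
9. n1.depth = 23  [E.idx + D.env]
10. n0.ok = 10  [D.depth * -2 + 56]
11. n0.lim = "zv"  ["zv"]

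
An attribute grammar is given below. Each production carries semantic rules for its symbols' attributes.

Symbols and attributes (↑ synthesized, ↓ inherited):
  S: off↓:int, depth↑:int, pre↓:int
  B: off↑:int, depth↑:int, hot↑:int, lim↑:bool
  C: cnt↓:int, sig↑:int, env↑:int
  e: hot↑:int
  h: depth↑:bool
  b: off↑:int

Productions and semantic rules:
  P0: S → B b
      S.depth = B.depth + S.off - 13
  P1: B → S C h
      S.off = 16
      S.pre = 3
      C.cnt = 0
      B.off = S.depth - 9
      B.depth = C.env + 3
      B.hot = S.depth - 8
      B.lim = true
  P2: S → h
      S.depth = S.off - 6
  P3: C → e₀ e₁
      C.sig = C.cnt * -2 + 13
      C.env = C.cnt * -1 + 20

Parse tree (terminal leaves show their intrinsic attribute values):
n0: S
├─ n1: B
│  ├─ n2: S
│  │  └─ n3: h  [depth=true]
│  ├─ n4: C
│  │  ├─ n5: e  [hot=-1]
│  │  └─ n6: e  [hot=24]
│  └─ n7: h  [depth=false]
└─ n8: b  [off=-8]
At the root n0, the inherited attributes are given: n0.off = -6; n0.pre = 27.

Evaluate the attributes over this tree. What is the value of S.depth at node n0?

4

1. n0.off = -6  [given at root]
2. n0.pre = 27  [given at root]
3. n2.off = 16  [16]
4. n2.pre = 3  [3]
5. n3.depth = true  [terminal]
6. n2.depth = 10  [S.off - 6]
7. n4.cnt = 0  [0]
8. n5.hot = -1  [terminal]
9. n6.hot = 24  [terminal]
10. n4.sig = 13  [C.cnt * -2 + 13]
11. n4.env = 20  [C.cnt * -1 + 20]
12. n7.depth = false  [terminal]
13. n1.off = 1  [S.depth - 9]
14. n1.depth = 23  [C.env + 3]
15. n1.hot = 2  [S.depth - 8]
16. n1.lim = true  [true]
17. n8.off = -8  [terminal]
18. n0.depth = 4  [B.depth + S.off - 13]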